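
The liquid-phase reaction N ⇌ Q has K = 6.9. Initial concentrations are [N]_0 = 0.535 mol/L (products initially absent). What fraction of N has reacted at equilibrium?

Let X = conversion of N; extent ξ = 0.535·X mol/L.
Concentrations: [N] = 0.535 − 0.535X; [Q] = 0.535X.
K = [Q] / ([N]).
Solving K = 6.9 for X ∈ (0,1): X = 0.873.

X = 0.873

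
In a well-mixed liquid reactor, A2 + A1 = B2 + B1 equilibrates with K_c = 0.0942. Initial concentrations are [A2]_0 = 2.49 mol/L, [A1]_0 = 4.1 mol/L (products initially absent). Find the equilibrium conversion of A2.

X = 0.298

Let X = conversion of A2; extent ξ = 2.49·X mol/L.
Concentrations: [A2] = 2.49 − 2.49X; [A1] = 4.1 − 2.49X; [B2] = 2.49X; [B1] = 2.49X.
K_c = [B2] [B1] / ([A2] [A1]).
Equating to 0.0942: the physical root is X = 0.298.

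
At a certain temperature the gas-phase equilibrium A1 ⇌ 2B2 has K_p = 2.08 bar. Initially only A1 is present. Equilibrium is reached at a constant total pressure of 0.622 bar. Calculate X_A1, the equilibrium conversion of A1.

Let X = conversion of A1 (basis 1 mol A1); extent of reaction ξ = X.
At extent ξ: n_A1 = 1 − X; n_B2 = 2X.
Total moles n_T = 1 + X.
Mole fractions y_i = n_i/n_T; K_p = p_B2^2 / (p_A1) with p_i = y_i·P.
Equating to 2.08 bar and solving on 0 < X < 1: X = 0.675.

X = 0.675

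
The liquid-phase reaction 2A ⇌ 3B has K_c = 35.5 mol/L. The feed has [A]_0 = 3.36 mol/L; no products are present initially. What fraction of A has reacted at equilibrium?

X = 0.682

Let X = conversion of A; extent ξ = 3.36X/2 mol/L.
Concentrations: [A] = 3.36 − 3.36X; [B] = 5.04X.
K_c = [B]^3 / ([A]^2).
Equating to 35.5 mol/L: the physical root is X = 0.682.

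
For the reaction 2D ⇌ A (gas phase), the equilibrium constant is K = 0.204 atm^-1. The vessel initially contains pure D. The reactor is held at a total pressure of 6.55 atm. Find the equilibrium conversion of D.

Take 1 mol D as basis and let X be its fractional conversion, so ξ = 0.5X.
Species balance: n_D = 1 − X; n_A = 0.5X.
Summing: n_T = 1 − 0.5X.
With p_i = (n_i/n_T)P, K = p_A / (p_D^2).
Equating to 0.204 atm^-1 and solving on 0 < X < 1: X = 0.603.

X = 0.603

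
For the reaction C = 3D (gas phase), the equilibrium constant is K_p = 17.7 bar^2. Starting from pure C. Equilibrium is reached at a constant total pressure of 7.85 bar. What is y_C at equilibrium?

Basis: 1 mol C initially; let X = conversion of C. Extent ξ = X.
Mole table: n_C = 1 − X; n_D = 3X.
Summing: n_T = 1 + 2X.
With p_i = (n_i/n_T)P, K_p = p_D^3 / (p_C).
This yields a degree-3 equation in X; solving on (0,1), X = 0.263.
Then n_C = 0.737, n_T = 1.53, so y_C = 0.482.

y_C = 0.482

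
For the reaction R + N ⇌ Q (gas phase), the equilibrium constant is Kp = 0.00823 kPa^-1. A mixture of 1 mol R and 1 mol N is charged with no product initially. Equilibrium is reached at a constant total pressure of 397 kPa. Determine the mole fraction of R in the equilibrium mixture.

Take 1 mol R as basis and let X be its fractional conversion, so ξ = X.
Species balance: n_R = 1 − X; n_N = 1 − X; n_Q = X.
Total moles n_T = 2 − X.
With p_i = (n_i/n_T)P, Kp = p_Q / (p_R p_N).
This yields a degree-2 equation in X; solving on (0,1), X = 0.516.
Then n_R = 0.484, n_T = 1.48, so y_R = 0.326.

y_R = 0.326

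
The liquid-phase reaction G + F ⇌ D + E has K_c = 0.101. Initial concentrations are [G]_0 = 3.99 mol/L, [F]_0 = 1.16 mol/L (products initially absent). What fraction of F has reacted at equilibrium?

X = 0.420

Let X = conversion of F; extent ξ = 1.16·X mol/L.
Concentrations: [G] = 3.99 − 1.16X; [F] = 1.16 − 1.16X; [D] = 1.16X; [E] = 1.16X.
K_c = [D] [E] / ([G] [F]).
Solving K_c = 0.101 for X ∈ (0,1): X = 0.420.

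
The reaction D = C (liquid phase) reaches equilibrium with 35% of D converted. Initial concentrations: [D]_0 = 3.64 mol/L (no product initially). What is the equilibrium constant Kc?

Let X = conversion of D.
Concentrations: [D] = 3.64 − 3.64X; [C] = 3.64X.
At X = 0.35: [D] = 2.37, [C] = 1.27.
Kc = [C] / ([D]) = 0.538.

Kc = 0.538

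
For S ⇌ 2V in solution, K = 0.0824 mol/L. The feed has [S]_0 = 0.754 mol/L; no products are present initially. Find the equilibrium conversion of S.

Let X = conversion of S; extent ξ = 0.754·X mol/L.
Concentrations: [S] = 0.754 − 0.754X; [V] = 1.51X.
K = [V]^2 / ([S]).
This equals 0.0824 at X = 0.152 (the root in 0 < X < 1).

X = 0.152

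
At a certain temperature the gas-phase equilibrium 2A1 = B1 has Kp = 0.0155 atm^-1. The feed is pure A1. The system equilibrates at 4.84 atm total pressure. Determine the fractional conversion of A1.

Let X = conversion of A1 (basis 1 mol A1); extent of reaction ξ = 0.5X.
Moles: n_A1 = 1 − X; n_B1 = 0.5X.
n_T = Σnᵢ = 1 − 0.5X.
Mole fractions y_i = n_i/n_T; Kp = p_B1 / (p_A1^2) with p_i = y_i·P.
Equating to 0.0155 atm^-1 and solving on 0 < X < 1: X = 0.123.

X = 0.123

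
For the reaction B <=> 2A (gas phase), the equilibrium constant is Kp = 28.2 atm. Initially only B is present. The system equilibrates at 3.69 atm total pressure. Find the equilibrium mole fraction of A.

y_A = 0.895

Let X = conversion of B (basis 1 mol B); extent of reaction ξ = X.
Mole table: n_B = 1 − X; n_A = 2X.
Summing: n_T = 1 + X.
y_i = n_i/n_T, p_i = y_i·P. Kp = p_A^2 / (p_B).
This yields a degree-2 equation in X; solving on (0,1), X = 0.810.
Then n_A = 1.62, n_T = 1.81, so y_A = 0.895.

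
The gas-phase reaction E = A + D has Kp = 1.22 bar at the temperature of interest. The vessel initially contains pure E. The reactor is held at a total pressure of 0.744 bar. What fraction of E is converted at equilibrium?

X = 0.788

Let X = conversion of E (basis 1 mol E); extent of reaction ξ = X.
Species balance: n_E = 1 − X; n_A = X; n_D = X.
Summing: n_T = 1 + X.
With p_i = (n_i/n_T)P, Kp = p_A p_D / (p_E).
Equating to 1.22 bar and solving on 0 < X < 1: X = 0.788.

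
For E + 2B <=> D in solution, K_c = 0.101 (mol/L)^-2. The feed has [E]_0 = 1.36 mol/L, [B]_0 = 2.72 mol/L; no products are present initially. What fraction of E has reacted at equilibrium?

Let X = conversion of E; extent ξ = 1.36·X mol/L.
Concentrations: [E] = 1.36 − 1.36X; [B] = 2.72 − 2.72X; [D] = 1.36X.
K_c = [D] / ([E] [B]^2).
Setting equal to 0.101 and solving for X on (0,1) gives X = 0.279.

X = 0.279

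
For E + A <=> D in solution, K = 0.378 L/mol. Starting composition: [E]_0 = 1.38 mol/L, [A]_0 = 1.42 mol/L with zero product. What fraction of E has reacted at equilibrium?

X = 0.281

Let X = conversion of E; extent ξ = 1.38·X mol/L.
Concentrations: [E] = 1.38 − 1.38X; [A] = 1.42 − 1.38X; [D] = 1.38X.
K = [D] / ([E] [A]).
Equating to 0.378 L/mol: the physical root is X = 0.281.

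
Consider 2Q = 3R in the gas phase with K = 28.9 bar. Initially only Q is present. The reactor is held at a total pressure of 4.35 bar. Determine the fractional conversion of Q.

Let X = conversion of Q (basis 1 mol Q); extent of reaction ξ = 0.5X.
Species balance: n_Q = 1 − X; n_R = 1.5X.
Summing: n_T = 1 + 0.5X.
y_i = n_i/n_T, p_i = y_i·P. K = p_R^3 / (p_Q^2).
Equating to 28.9 bar and solving on 0 < X < 1: X = 0.665.

X = 0.665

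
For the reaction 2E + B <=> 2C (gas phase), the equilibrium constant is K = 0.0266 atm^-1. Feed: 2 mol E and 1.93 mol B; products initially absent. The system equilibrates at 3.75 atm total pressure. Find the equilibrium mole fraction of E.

y_E = 0.438

Take 2 mol E as basis and let X be its fractional conversion, so ξ = X.
Mole table: n_E = 2 − 2X; n_B = 1.93 − X; n_C = 2X.
Total moles n_T = 3.93 − X.
Mole fractions y_i = n_i/n_T; K = p_C^2 / (p_E^2 p_B) with p_i = y_i·P.
Equating to 0.0266 atm^-1 and solving on 0 < X < 1: X = 0.178.
Then n_E = 1.64, n_T = 3.75, so y_E = 0.438.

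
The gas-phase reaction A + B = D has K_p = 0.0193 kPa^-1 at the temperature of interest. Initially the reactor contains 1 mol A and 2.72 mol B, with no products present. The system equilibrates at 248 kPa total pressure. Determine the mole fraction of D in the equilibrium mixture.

y_D = 0.257

Take 1 mol A as basis and let X be its fractional conversion, so ξ = X.
Species balance: n_A = 1 − X; n_B = 2.72 − X; n_D = X.
n_T = Σnᵢ = 3.72 − X.
Mole fractions y_i = n_i/n_T; K_p = p_D / (p_A p_B) with p_i = y_i·P.
Equating to 0.0193 kPa^-1 and solving on 0 < X < 1: X = 0.760.
Then n_D = 0.76, n_T = 2.96, so y_D = 0.257.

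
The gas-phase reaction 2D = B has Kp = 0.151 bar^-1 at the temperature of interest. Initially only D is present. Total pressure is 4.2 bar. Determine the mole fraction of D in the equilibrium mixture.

Take 1 mol D as basis and let X be its fractional conversion, so ξ = 0.5X.
Moles: n_D = 1 − X; n_B = 0.5X.
Total moles n_T = 1 − 0.5X.
Mole fractions y_i = n_i/n_T; Kp = p_B / (p_D^2) with p_i = y_i·P.
Setting this equal to 0.151 bar^-1 and taking the physical root (0 < X < 1) gives X = 0.468.
Then n_D = 0.532, n_T = 0.766, so y_D = 0.694.

y_D = 0.694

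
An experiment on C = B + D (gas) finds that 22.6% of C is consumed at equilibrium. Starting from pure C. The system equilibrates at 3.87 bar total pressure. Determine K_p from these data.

Basis: 1 mol C initially; let X = conversion of C. Extent ξ = X.
At extent ξ: n_C = 1 − X; n_B = X; n_D = X.
n_T = Σnᵢ = 1 + X.
At X = 0.226: n_C = 0.774, n_B = 0.226, n_D = 0.226, n_T = 1.23.
p_i = (n_i/n_T)·P. K_p = p_B p_D / (p_C) = 0.208 bar.

K_p = 0.208 bar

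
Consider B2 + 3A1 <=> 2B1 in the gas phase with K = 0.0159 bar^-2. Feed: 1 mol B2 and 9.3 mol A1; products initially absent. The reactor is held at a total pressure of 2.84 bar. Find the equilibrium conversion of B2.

Take 1 mol B2 as basis and let X be its fractional conversion, so ξ = X.
At extent ξ: n_B2 = 1 − X; n_A1 = 9.3 − 3X; n_B1 = 2X.
Summing: n_T = 10.3 − 2X.
y_i = n_i/n_T, p_i = y_i·P. K = p_B1^2 / (p_B2 p_A1^3).
This yields a degree-4 equation in X; solving on (0,1), X = 0.355.

X = 0.355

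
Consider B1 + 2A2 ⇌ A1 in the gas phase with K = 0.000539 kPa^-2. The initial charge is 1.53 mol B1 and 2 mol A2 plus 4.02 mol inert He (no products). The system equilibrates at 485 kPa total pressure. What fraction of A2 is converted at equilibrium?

Let X = conversion of A2 (basis 2 mol A2); extent of reaction ξ = X.
Moles: n_B1 = 1.53 − X; n_A2 = 2 − 2X; n_A1 = X; n_I = 4.02 (inert).
Total moles n_T = 7.55 − 2X.
Mole fractions y_i = n_i/n_T; K = p_A1 / (p_B1 p_A2^2) with p_i = y_i·P.
Substituting and setting equal to 0.000539 kPa^-2 gives a polynomial in X; the root in (0,1) is X = 0.739.

X = 0.739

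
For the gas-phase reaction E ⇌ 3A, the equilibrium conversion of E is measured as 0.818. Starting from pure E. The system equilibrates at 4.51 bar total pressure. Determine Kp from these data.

Kp = 238 bar^2

Take 1 mol E as basis and let X be its fractional conversion, so ξ = X.
Moles: n_E = 1 − X; n_A = 3X.
Total moles n_T = 1 + 2X.
At X = 0.818: n_E = 0.182, n_A = 2.45, n_T = 2.64.
p_i = (n_i/n_T)·P. Kp = p_A^3 / (p_E) = 238 bar^2.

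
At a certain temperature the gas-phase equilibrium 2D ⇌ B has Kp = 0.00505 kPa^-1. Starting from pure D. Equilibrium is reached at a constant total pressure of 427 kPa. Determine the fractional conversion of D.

X = 0.678

Take 1 mol D as basis and let X be its fractional conversion, so ξ = 0.5X.
Mole table: n_D = 1 − X; n_B = 0.5X.
Total moles n_T = 1 − 0.5X.
Mole fractions y_i = n_i/n_T; Kp = p_B / (p_D^2) with p_i = y_i·P.
Equating to 0.00505 kPa^-1 and solving on 0 < X < 1: X = 0.678.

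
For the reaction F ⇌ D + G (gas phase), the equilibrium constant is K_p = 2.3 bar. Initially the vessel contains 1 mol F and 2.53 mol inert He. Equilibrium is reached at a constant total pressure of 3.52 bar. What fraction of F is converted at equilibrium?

Take 1 mol F as basis and let X be its fractional conversion, so ξ = X.
Moles: n_F = 1 − X; n_D = X; n_G = X; n_I = 2.53 (inert).
Total moles n_T = 3.53 + X.
With p_i = (n_i/n_T)P, K_p = p_D p_G / (p_F).
Setting this equal to 2.3 bar and taking the physical root (0 < X < 1) gives X = 0.783.

X = 0.783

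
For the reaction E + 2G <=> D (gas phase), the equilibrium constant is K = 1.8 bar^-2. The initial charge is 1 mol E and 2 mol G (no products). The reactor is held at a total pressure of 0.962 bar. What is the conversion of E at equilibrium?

Let X = conversion of E (basis 1 mol E); extent of reaction ξ = X.
Moles: n_E = 1 − X; n_G = 2 − 2X; n_D = X.
n_T = Σnᵢ = 3 − 2X.
y_i = n_i/n_T, p_i = y_i·P. K = p_D / (p_E p_G^2).
Setting this equal to 1.8 bar^-2 and taking the physical root (0 < X < 1) gives X = 0.348.

X = 0.348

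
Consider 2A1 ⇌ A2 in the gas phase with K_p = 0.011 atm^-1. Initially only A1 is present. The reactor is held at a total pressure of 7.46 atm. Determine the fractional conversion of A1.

Basis: 1 mol A1 initially; let X = conversion of A1. Extent ξ = 0.5X.
Species balance: n_A1 = 1 − X; n_A2 = 0.5X.
n_T = Σnᵢ = 1 − 0.5X.
With p_i = (n_i/n_T)P, K_p = p_A2 / (p_A1^2).
Setting this equal to 0.011 atm^-1 and taking the physical root (0 < X < 1) gives X = 0.132.

X = 0.132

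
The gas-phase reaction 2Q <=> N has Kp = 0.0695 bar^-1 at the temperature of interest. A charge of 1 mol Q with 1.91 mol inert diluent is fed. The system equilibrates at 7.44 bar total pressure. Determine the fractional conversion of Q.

X = 0.223

Let X = conversion of Q (basis 1 mol Q); extent of reaction ξ = 0.5X.
Species balance: n_Q = 1 − X; n_N = 0.5X; n_I = 1.91 (inert).
n_T = Σnᵢ = 2.91 − 0.5X.
Mole fractions y_i = n_i/n_T; Kp = p_N / (p_Q^2) with p_i = y_i·P.
Substituting and setting equal to 0.0695 bar^-1 gives a polynomial in X; the root in (0,1) is X = 0.223.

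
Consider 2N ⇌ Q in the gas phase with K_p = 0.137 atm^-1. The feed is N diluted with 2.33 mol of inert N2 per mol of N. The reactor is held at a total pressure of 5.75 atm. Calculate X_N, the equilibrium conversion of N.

Basis: 1 mol N initially; let X = conversion of N. Extent ξ = 0.5X.
Moles: n_N = 1 − X; n_Q = 0.5X; n_I = 2.33 (inert).
n_T = Σnᵢ = 3.33 − 0.5X.
With p_i = (n_i/n_T)P, K_p = p_Q / (p_N^2).
This yields a degree-2 equation in X; solving on (0,1), X = 0.266.

X = 0.266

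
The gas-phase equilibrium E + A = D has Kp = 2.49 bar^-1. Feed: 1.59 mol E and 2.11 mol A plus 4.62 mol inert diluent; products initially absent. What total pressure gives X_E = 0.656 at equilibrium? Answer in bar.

P = 5.22 bar

Let X = conversion of E (basis 1.59 mol E); extent of reaction ξ = 1.59X.
Species balance: n_E = 1.59 − 1.59X; n_A = 2.11 − 1.59X; n_D = 1.59X; n_I = 4.62 (inert).
n_T = Σnᵢ = 8.32 − 1.59X.
Kp = p_D / (p_E p_A) with p_i = (n_i/n_T)·P.
At X = 0.656: the mole-fraction product g(X) = Π y_i^ν_i = 13.01. Since Kp = g(X)·P^{-1}, P = (g/Kp)^(1/1) = (13.01/2.49)^(1/1) = 5.22 bar.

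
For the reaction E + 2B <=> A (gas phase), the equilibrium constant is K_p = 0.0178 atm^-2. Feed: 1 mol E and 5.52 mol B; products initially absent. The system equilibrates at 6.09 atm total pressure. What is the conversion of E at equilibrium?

X = 0.313

Let X = conversion of E (basis 1 mol E); extent of reaction ξ = X.
At extent ξ: n_E = 1 − X; n_B = 5.52 − 2X; n_A = X.
n_T = Σnᵢ = 6.52 − 2X.
With p_i = (n_i/n_T)P, K_p = p_A / (p_E p_B^2).
Equating to 0.0178 atm^-2 and solving on 0 < X < 1: X = 0.313.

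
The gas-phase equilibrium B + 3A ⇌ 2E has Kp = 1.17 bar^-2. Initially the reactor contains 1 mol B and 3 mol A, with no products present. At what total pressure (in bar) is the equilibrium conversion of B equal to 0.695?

P = 6.94 bar

Let X = conversion of B (basis 1 mol B); extent of reaction ξ = X.
Mole table: n_B = 1 − X; n_A = 3 − 3X; n_E = 2X.
n_T = Σnᵢ = 4 − 2X.
Kp = p_E^2 / (p_B p_A^3) with p_i = (n_i/n_T)·P.
At X = 0.695: the mole-fraction product g(X) = Π y_i^ν_i = 56.33. Since Kp = g(X)·P^{-2}, P = (g/Kp)^(1/2) = (56.33/1.17)^(1/2) = 6.94 bar.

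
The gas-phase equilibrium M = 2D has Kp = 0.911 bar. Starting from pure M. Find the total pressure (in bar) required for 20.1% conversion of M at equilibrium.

P = 5.41 bar

Let X = conversion of M (basis 1 mol M); extent of reaction ξ = X.
Moles: n_M = 1 − X; n_D = 2X.
n_T = Σnᵢ = 1 + X.
Kp = p_D^2 / (p_M) with p_i = (n_i/n_T)·P.
At X = 0.201: the mole-fraction product g(X) = Π y_i^ν_i = 0.1684. Since Kp = g(X)·P^{1}, P = (Kp/g)^(1/1) = (0.911/0.1684)^(1/1) = 5.41 bar.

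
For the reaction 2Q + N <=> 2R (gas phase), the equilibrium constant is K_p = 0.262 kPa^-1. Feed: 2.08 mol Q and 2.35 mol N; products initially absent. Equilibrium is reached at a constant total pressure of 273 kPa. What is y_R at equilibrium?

y_R = 0.495

Basis: 2.08 mol Q initially; let X = conversion of Q. Extent ξ = 1.04X.
At extent ξ: n_Q = 2.08 − 2.08X; n_N = 2.35 − 1.04X; n_R = 2.08X.
Summing: n_T = 4.43 − 1.04X.
Mole fractions y_i = n_i/n_T; K_p = p_R^2 / (p_Q^2 p_N) with p_i = y_i·P.
Equating to 0.262 kPa^-1 and solving on 0 < X < 1: X = 0.845.
Then n_R = 1.76, n_T = 3.55, so y_R = 0.495.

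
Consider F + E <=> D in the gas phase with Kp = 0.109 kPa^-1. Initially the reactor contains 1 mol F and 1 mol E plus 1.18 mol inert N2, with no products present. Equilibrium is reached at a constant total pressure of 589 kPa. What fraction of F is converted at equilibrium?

Basis: 1 mol F initially; let X = conversion of F. Extent ξ = X.
At extent ξ: n_F = 1 − X; n_E = 1 − X; n_D = X; n_I = 1.18 (inert).
Summing: n_T = 3.18 − X.
With p_i = (n_i/n_T)P, Kp = p_D / (p_F p_E).
This yields a degree-2 equation in X; solving on (0,1), X = 0.826.

X = 0.826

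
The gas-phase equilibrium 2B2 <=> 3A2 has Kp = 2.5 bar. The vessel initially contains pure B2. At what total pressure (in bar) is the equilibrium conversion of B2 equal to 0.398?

Basis: 1 mol B2 initially; let X = conversion of B2. Extent ξ = 0.5X.
Moles: n_B2 = 1 − X; n_A2 = 1.5X.
Summing: n_T = 1 + 0.5X.
Kp = p_A2^3 / (p_B2^2) with p_i = (n_i/n_T)·P.
At X = 0.398: the mole-fraction product g(X) = Π y_i^ν_i = 0.4897. Since Kp = g(X)·P^{1}, P = (Kp/g)^(1/1) = (2.5/0.4897)^(1/1) = 5.11 bar.

P = 5.11 bar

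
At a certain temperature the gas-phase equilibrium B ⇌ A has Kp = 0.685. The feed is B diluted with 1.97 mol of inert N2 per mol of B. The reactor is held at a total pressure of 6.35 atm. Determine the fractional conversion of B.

Take 1 mol B as basis and let X be its fractional conversion, so ξ = X.
Mole table: n_B = 1 − X; n_A = X; n_I = 1.97 (inert).
n_T stays at 2.97 (no change in mole number).
With p_i = (n_i/n_T)P, Kp = p_A / (p_B).
This yields a degree-1 equation in X; solving on (0,1), X = 0.407.

X = 0.407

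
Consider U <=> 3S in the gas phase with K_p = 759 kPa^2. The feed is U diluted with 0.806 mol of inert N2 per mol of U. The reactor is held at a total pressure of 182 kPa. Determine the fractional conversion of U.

X = 0.147

Let X = conversion of U (basis 1 mol U); extent of reaction ξ = X.
Species balance: n_U = 1 − X; n_S = 3X; n_I = 0.806 (inert).
n_T = Σnᵢ = 1.81 + 2X.
y_i = n_i/n_T, p_i = y_i·P. K_p = p_S^3 / (p_U).
Setting this equal to 759 kPa^2 and taking the physical root (0 < X < 1) gives X = 0.147.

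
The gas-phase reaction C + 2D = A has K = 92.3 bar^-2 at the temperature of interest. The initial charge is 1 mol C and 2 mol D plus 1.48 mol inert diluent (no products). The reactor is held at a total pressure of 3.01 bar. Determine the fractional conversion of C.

Let X = conversion of C (basis 1 mol C); extent of reaction ξ = X.
Species balance: n_C = 1 − X; n_D = 2 − 2X; n_A = X; n_I = 1.48 (inert).
Summing: n_T = 4.48 − 2X.
Mole fractions y_i = n_i/n_T; K = p_A / (p_C p_D^2) with p_i = y_i·P.
This yields a degree-3 equation in X; solving on (0,1), X = 0.875.

X = 0.875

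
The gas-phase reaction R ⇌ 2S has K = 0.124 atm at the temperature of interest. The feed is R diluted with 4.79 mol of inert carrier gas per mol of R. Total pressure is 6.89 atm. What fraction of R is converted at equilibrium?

Let X = conversion of R (basis 1 mol R); extent of reaction ξ = X.
Moles: n_R = 1 − X; n_S = 2X; n_I = 4.79 (inert).
Total moles n_T = 5.79 + X.
With p_i = (n_i/n_T)P, K = p_S^2 / (p_R).
Equating to 0.124 atm and solving on 0 < X < 1: X = 0.151.

X = 0.151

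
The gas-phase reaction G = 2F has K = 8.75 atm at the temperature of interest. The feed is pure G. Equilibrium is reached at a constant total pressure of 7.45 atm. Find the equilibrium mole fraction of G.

y_G = 0.355

Take 1 mol G as basis and let X be its fractional conversion, so ξ = X.
Mole table: n_G = 1 − X; n_F = 2X.
n_T = Σnᵢ = 1 + X.
Mole fractions y_i = n_i/n_T; K = p_F^2 / (p_G) with p_i = y_i·P.
Substituting and setting equal to 8.75 atm gives a polynomial in X; the root in (0,1) is X = 0.476.
Then n_G = 0.524, n_T = 1.48, so y_G = 0.355.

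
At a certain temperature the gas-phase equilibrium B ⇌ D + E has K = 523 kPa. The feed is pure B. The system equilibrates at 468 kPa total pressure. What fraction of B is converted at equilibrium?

X = 0.726

Take 1 mol B as basis and let X be its fractional conversion, so ξ = X.
Moles: n_B = 1 − X; n_D = X; n_E = X.
Total moles n_T = 1 + X.
y_i = n_i/n_T, p_i = y_i·P. K = p_D p_E / (p_B).
Substituting and setting equal to 523 kPa gives a polynomial in X; the root in (0,1) is X = 0.726.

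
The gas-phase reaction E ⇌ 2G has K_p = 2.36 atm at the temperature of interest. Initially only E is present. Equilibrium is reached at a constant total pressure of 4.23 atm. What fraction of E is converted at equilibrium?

Take 1 mol E as basis and let X be its fractional conversion, so ξ = X.
Moles: n_E = 1 − X; n_G = 2X.
n_T = Σnᵢ = 1 + X.
With p_i = (n_i/n_T)P, K_p = p_G^2 / (p_E).
This yields a degree-2 equation in X; solving on (0,1), X = 0.350.

X = 0.350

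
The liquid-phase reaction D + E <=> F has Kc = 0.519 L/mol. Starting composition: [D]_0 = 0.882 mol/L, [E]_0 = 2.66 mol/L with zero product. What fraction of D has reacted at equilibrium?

X = 0.532

Let X = conversion of D; extent ξ = 0.882·X mol/L.
Concentrations: [D] = 0.882 − 0.882X; [E] = 2.66 − 0.882X; [F] = 0.882X.
Kc = [F] / ([D] [E]).
Setting equal to 0.519 and solving for X on (0,1) gives X = 0.532.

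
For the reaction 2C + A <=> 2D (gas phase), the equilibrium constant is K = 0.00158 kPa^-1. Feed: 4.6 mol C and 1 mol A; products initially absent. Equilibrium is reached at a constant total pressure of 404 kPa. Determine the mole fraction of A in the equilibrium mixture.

y_A = 0.103

Basis: 1 mol A initially; let X = conversion of A. Extent ξ = X.
At extent ξ: n_C = 4.6 − 2X; n_A = 1 − X; n_D = 2X.
n_T = Σnᵢ = 5.6 − X.
Mole fractions y_i = n_i/n_T; K = p_D^2 / (p_C^2 p_A) with p_i = y_i·P.
Setting this equal to 0.00158 kPa^-1 and taking the physical root (0 < X < 1) gives X = 0.470.
Then n_A = 0.53, n_T = 5.13, so y_A = 0.103.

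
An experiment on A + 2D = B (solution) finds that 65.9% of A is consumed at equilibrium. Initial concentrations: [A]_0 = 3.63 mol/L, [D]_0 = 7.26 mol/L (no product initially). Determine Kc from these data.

Kc = 0.315 (mol/L)^-2

Let X = conversion of A.
Concentrations: [A] = 3.63 − 3.63X; [D] = 7.26 − 7.26X; [B] = 3.63X.
At X = 0.659: [A] = 1.24, [D] = 2.48, [B] = 2.39.
Kc = [B] / ([A] [D]^2) = 0.315 (mol/L)^-2.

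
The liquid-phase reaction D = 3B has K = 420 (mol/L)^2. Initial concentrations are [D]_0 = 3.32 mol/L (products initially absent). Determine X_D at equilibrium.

Let X = conversion of D; extent ξ = 3.32·X mol/L.
Concentrations: [D] = 3.32 − 3.32X; [B] = 9.96X.
K = [B]^3 / ([D]).
Equating to 420 (mol/L)^2: the physical root is X = 0.727.

X = 0.727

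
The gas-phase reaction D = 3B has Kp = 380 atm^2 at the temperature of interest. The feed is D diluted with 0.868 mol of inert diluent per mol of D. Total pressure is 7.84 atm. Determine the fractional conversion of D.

Let X = conversion of D (basis 1 mol D); extent of reaction ξ = X.
Species balance: n_D = 1 − X; n_B = 3X; n_I = 0.868 (inert).
Summing: n_T = 1.87 + 2X.
With p_i = (n_i/n_T)P, Kp = p_B^3 / (p_D).
Setting this equal to 380 atm^2 and taking the physical root (0 < X < 1) gives X = 0.809.

X = 0.809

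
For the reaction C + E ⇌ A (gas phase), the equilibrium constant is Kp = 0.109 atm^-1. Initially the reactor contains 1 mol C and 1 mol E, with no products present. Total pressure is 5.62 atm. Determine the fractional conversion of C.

X = 0.213

Let X = conversion of C (basis 1 mol C); extent of reaction ξ = X.
Moles: n_C = 1 − X; n_E = 1 − X; n_A = X.
Summing: n_T = 2 − X.
Mole fractions y_i = n_i/n_T; Kp = p_A / (p_C p_E) with p_i = y_i·P.
Substituting and setting equal to 0.109 atm^-1 gives a polynomial in X; the root in (0,1) is X = 0.213.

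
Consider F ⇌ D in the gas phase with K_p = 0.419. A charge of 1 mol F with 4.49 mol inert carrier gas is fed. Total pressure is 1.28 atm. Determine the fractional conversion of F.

Basis: 1 mol F initially; let X = conversion of F. Extent ξ = X.
Moles: n_F = 1 − X; n_D = X; n_I = 4.49 (inert).
n_T stays at 5.49 (no change in mole number).
With p_i = (n_i/n_T)P, K_p = p_D / (p_F).
Equating to 0.419 and solving on 0 < X < 1: X = 0.295.

X = 0.295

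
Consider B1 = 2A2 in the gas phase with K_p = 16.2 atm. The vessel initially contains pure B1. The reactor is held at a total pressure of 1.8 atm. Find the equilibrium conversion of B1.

Basis: 1 mol B1 initially; let X = conversion of B1. Extent ξ = X.
At extent ξ: n_B1 = 1 − X; n_A2 = 2X.
Summing: n_T = 1 + X.
Mole fractions y_i = n_i/n_T; K_p = p_A2^2 / (p_B1) with p_i = y_i·P.
Equating to 16.2 atm and solving on 0 < X < 1: X = 0.832.

X = 0.832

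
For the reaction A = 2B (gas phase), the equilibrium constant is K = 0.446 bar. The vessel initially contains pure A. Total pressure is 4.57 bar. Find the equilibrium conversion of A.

X = 0.154

Basis: 1 mol A initially; let X = conversion of A. Extent ξ = X.
Mole table: n_A = 1 − X; n_B = 2X.
Summing: n_T = 1 + X.
y_i = n_i/n_T, p_i = y_i·P. K = p_B^2 / (p_A).
Equating to 0.446 bar and solving on 0 < X < 1: X = 0.154.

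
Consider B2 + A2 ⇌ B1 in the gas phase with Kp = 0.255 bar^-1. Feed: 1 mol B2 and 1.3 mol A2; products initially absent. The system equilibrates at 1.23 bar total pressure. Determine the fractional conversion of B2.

X = 0.144

Basis: 1 mol B2 initially; let X = conversion of B2. Extent ξ = X.
Moles: n_B2 = 1 − X; n_A2 = 1.3 − X; n_B1 = X.
n_T = Σnᵢ = 2.3 − X.
With p_i = (n_i/n_T)P, Kp = p_B1 / (p_B2 p_A2).
Setting this equal to 0.255 bar^-1 and taking the physical root (0 < X < 1) gives X = 0.144.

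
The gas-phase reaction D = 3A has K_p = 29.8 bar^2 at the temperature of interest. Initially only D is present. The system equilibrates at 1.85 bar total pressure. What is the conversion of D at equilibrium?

Take 1 mol D as basis and let X be its fractional conversion, so ξ = X.
Moles: n_D = 1 − X; n_A = 3X.
Total moles n_T = 1 + 2X.
Mole fractions y_i = n_i/n_T; K_p = p_A^3 / (p_D) with p_i = y_i·P.
Setting this equal to 29.8 bar^2 and taking the physical root (0 < X < 1) gives X = 0.777.

X = 0.777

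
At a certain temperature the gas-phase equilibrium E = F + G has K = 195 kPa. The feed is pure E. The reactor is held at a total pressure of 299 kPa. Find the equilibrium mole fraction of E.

y_E = 0.228

Take 1 mol E as basis and let X be its fractional conversion, so ξ = X.
Mole table: n_E = 1 − X; n_F = X; n_G = X.
Total moles n_T = 1 + X.
y_i = n_i/n_T, p_i = y_i·P. K = p_F p_G / (p_E).
Substituting and setting equal to 195 kPa gives a polynomial in X; the root in (0,1) is X = 0.628.
Then n_E = 0.372, n_T = 1.63, so y_E = 0.228.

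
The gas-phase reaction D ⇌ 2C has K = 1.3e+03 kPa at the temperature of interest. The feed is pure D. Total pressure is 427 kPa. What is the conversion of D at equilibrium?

X = 0.657

Basis: 1 mol D initially; let X = conversion of D. Extent ξ = X.
At extent ξ: n_D = 1 − X; n_C = 2X.
n_T = Σnᵢ = 1 + X.
With p_i = (n_i/n_T)P, K = p_C^2 / (p_D).
Setting this equal to 1.3e+03 kPa and taking the physical root (0 < X < 1) gives X = 0.657.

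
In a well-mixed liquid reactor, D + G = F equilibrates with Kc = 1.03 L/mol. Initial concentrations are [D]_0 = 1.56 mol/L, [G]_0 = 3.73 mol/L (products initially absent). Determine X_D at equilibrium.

X = 0.728

Let X = conversion of D; extent ξ = 1.56·X mol/L.
Concentrations: [D] = 1.56 − 1.56X; [G] = 3.73 − 1.56X; [F] = 1.56X.
Kc = [F] / ([D] [G]).
Solving Kc = 1.03 for X ∈ (0,1): X = 0.728.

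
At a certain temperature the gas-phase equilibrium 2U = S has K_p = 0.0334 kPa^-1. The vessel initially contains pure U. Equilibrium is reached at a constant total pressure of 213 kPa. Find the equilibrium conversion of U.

X = 0.816

Take 1 mol U as basis and let X be its fractional conversion, so ξ = 0.5X.
Species balance: n_U = 1 − X; n_S = 0.5X.
Total moles n_T = 1 − 0.5X.
Mole fractions y_i = n_i/n_T; K_p = p_S / (p_U^2) with p_i = y_i·P.
Substituting and setting equal to 0.0334 kPa^-1 gives a polynomial in X; the root in (0,1) is X = 0.816.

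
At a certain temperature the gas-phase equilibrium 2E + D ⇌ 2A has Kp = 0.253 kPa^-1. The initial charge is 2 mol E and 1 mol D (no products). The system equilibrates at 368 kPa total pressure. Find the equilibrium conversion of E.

X = 0.760

Let X = conversion of E (basis 2 mol E); extent of reaction ξ = X.
Moles: n_E = 2 − 2X; n_D = 1 − X; n_A = 2X.
n_T = Σnᵢ = 3 − X.
Mole fractions y_i = n_i/n_T; Kp = p_A^2 / (p_E^2 p_D) with p_i = y_i·P.
This yields a degree-3 equation in X; solving on (0,1), X = 0.760.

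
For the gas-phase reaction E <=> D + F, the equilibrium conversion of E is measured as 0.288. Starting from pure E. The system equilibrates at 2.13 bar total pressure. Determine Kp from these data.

Kp = 0.193 bar

Let X = conversion of E (basis 1 mol E); extent of reaction ξ = X.
Species balance: n_E = 1 − X; n_D = X; n_F = X.
Summing: n_T = 1 + X.
At X = 0.288: n_E = 0.712, n_D = 0.288, n_F = 0.288, n_T = 1.29.
p_i = (n_i/n_T)·P. Kp = p_D p_F / (p_E) = 0.193 bar.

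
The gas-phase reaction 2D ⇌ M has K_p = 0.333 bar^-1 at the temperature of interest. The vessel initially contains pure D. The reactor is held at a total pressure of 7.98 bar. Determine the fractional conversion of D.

Basis: 1 mol D initially; let X = conversion of D. Extent ξ = 0.5X.
Moles: n_D = 1 − X; n_M = 0.5X.
Summing: n_T = 1 − 0.5X.
y_i = n_i/n_T, p_i = y_i·P. K_p = p_M / (p_D^2).
Setting this equal to 0.333 bar^-1 and taking the physical root (0 < X < 1) gives X = 0.707.

X = 0.707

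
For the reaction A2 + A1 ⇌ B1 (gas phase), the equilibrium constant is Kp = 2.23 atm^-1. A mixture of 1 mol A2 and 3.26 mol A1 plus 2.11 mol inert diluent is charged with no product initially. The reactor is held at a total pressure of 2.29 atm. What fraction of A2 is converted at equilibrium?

X = 0.698

Let X = conversion of A2 (basis 1 mol A2); extent of reaction ξ = X.
At extent ξ: n_A2 = 1 − X; n_A1 = 3.26 − X; n_B1 = X; n_I = 2.11 (inert).
Summing: n_T = 6.37 − X.
With p_i = (n_i/n_T)P, Kp = p_B1 / (p_A2 p_A1).
Setting this equal to 2.23 atm^-1 and taking the physical root (0 < X < 1) gives X = 0.698.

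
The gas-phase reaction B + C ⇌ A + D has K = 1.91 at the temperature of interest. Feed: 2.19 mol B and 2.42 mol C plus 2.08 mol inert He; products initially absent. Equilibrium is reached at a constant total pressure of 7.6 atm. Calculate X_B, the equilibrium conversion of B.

Basis: 2.19 mol B initially; let X = conversion of B. Extent ξ = 2.19X.
Moles: n_B = 2.19 − 2.19X; n_C = 2.42 − 2.19X; n_A = 2.19X; n_D = 2.19X; n_I = 2.08 (inert).
Since Δν = 0, n_T = 6.69 throughout.
With p_i = (n_i/n_T)P, K = p_A p_D / (p_B p_C).
Substituting and setting equal to 1.91 gives a polynomial in X; the root in (0,1) is X = 0.609.

X = 0.609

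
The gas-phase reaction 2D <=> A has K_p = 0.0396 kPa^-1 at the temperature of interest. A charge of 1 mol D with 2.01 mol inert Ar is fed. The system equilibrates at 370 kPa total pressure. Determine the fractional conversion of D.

X = 0.742

Basis: 1 mol D initially; let X = conversion of D. Extent ξ = 0.5X.
At extent ξ: n_D = 1 − X; n_A = 0.5X; n_I = 2.01 (inert).
Summing: n_T = 3.01 − 0.5X.
Mole fractions y_i = n_i/n_T; K_p = p_A / (p_D^2) with p_i = y_i·P.
Setting this equal to 0.0396 kPa^-1 and taking the physical root (0 < X < 1) gives X = 0.742.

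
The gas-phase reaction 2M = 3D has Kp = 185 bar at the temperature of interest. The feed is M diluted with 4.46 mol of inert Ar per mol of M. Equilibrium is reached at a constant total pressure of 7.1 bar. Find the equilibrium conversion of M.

Let X = conversion of M (basis 1 mol M); extent of reaction ξ = 0.5X.
Moles: n_M = 1 − X; n_D = 1.5X; n_I = 4.46 (inert).
Summing: n_T = 5.46 + 0.5X.
With p_i = (n_i/n_T)P, Kp = p_D^3 / (p_M^2).
Equating to 185 bar and solving on 0 < X < 1: X = 0.878.

X = 0.878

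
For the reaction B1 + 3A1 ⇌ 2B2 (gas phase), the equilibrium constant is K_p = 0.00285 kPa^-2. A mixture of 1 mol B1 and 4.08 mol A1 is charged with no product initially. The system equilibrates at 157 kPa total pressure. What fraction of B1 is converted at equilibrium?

X = 0.860

Basis: 1 mol B1 initially; let X = conversion of B1. Extent ξ = X.
Mole table: n_B1 = 1 − X; n_A1 = 4.08 − 3X; n_B2 = 2X.
Summing: n_T = 5.08 − 2X.
With p_i = (n_i/n_T)P, K_p = p_B2^2 / (p_B1 p_A1^3).
Setting this equal to 0.00285 kPa^-2 and taking the physical root (0 < X < 1) gives X = 0.860.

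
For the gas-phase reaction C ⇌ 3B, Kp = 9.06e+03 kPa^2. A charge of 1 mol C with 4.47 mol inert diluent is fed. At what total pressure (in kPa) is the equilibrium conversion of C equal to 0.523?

Basis: 1 mol C initially; let X = conversion of C. Extent ξ = X.
At extent ξ: n_C = 1 − X; n_B = 3X; n_I = 4.47 (inert).
n_T = Σnᵢ = 5.47 + 2X.
Kp = p_B^3 / (p_C) with p_i = (n_i/n_T)·P.
At X = 0.523: the mole-fraction product g(X) = Π y_i^ν_i = 0.1907. Since Kp = g(X)·P^{2}, P = (Kp/g)^(1/2) = (9.06e+03/0.1907)^(1/2) = 218 kPa.

P = 218 kPa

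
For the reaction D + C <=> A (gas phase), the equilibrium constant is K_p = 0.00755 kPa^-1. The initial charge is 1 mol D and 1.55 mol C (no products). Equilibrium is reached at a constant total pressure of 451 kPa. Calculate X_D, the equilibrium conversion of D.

Take 1 mol D as basis and let X be its fractional conversion, so ξ = X.
Moles: n_D = 1 − X; n_C = 1.55 − X; n_A = X.
n_T = Σnᵢ = 2.55 − X.
Mole fractions y_i = n_i/n_T; K_p = p_A / (p_D p_C) with p_i = y_i·P.
Substituting and setting equal to 0.00755 kPa^-1 gives a polynomial in X; the root in (0,1) is X = 0.621.

X = 0.621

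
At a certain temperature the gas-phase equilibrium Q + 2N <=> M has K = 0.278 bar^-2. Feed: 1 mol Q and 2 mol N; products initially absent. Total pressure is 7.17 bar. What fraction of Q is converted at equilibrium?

X = 0.683

Basis: 1 mol Q initially; let X = conversion of Q. Extent ξ = X.
Species balance: n_Q = 1 − X; n_N = 2 − 2X; n_M = X.
Summing: n_T = 3 − 2X.
Mole fractions y_i = n_i/n_T; K = p_M / (p_Q p_N^2) with p_i = y_i·P.
Substituting and setting equal to 0.278 bar^-2 gives a polynomial in X; the root in (0,1) is X = 0.683.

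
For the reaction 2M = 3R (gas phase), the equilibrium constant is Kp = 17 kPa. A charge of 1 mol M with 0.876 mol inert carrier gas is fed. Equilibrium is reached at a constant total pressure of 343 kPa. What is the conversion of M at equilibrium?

Basis: 1 mol M initially; let X = conversion of M. Extent ξ = 0.5X.
Moles: n_M = 1 − X; n_R = 1.5X; n_I = 0.876 (inert).
Summing: n_T = 1.88 + 0.5X.
With p_i = (n_i/n_T)P, Kp = p_R^3 / (p_M^2).
Setting this equal to 17 kPa and taking the physical root (0 < X < 1) gives X = 0.254.

X = 0.254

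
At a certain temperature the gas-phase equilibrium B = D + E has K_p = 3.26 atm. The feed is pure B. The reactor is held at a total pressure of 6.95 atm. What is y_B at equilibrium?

Basis: 1 mol B initially; let X = conversion of B. Extent ξ = X.
Species balance: n_B = 1 − X; n_D = X; n_E = X.
n_T = Σnᵢ = 1 + X.
y_i = n_i/n_T, p_i = y_i·P. K_p = p_D p_E / (p_B).
Substituting and setting equal to 3.26 atm gives a polynomial in X; the root in (0,1) is X = 0.565.
Then n_B = 0.435, n_T = 1.57, so y_B = 0.278.

y_B = 0.278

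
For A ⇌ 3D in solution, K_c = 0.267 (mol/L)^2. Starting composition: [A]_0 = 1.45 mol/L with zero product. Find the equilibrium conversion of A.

Let X = conversion of A; extent ξ = 1.45·X mol/L.
Concentrations: [A] = 1.45 − 1.45X; [D] = 4.35X.
K_c = [D]^3 / ([A]).
This equals 0.267 at X = 0.158 (the root in 0 < X < 1).

X = 0.158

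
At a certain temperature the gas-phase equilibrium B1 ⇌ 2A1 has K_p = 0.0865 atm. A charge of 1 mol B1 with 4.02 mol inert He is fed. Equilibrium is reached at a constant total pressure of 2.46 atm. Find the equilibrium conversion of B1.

X = 0.192

Let X = conversion of B1 (basis 1 mol B1); extent of reaction ξ = X.
At extent ξ: n_B1 = 1 − X; n_A1 = 2X; n_I = 4.02 (inert).
Summing: n_T = 5.02 + X.
With p_i = (n_i/n_T)P, K_p = p_A1^2 / (p_B1).
This yields a degree-2 equation in X; solving on (0,1), X = 0.192.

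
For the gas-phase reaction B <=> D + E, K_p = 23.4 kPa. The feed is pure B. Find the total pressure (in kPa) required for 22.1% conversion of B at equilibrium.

Basis: 1 mol B initially; let X = conversion of B. Extent ξ = X.
Species balance: n_B = 1 − X; n_D = X; n_E = X.
Summing: n_T = 1 + X.
K_p = p_D p_E / (p_B) with p_i = (n_i/n_T)·P.
At X = 0.221: the mole-fraction product g(X) = Π y_i^ν_i = 0.05135. Since K_p = g(X)·P^{1}, P = (K_p/g)^(1/1) = (23.4/0.05135)^(1/1) = 456 kPa.

P = 456 kPa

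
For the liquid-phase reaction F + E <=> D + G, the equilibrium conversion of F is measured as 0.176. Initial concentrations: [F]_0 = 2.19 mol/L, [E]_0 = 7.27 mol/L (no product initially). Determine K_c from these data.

Let X = conversion of F.
Concentrations: [F] = 2.19 − 2.19X; [E] = 7.27 − 2.19X; [D] = 2.19X; [G] = 2.19X.
At X = 0.176: [F] = 1.8, [E] = 6.88, [D] = 0.385, [G] = 0.385.
K_c = [D] [G] / ([F] [E]) = 0.012.

K_c = 0.012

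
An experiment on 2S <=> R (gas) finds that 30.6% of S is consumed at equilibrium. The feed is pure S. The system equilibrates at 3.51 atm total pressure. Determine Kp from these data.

Take 1 mol S as basis and let X be its fractional conversion, so ξ = 0.5X.
Mole table: n_S = 1 − X; n_R = 0.5X.
Total moles n_T = 1 − 0.5X.
At X = 0.306: n_S = 0.694, n_R = 0.153, n_T = 0.847.
p_i = (n_i/n_T)·P. Kp = p_R / (p_S^2) = 0.0767 atm^-1.

Kp = 0.0767 atm^-1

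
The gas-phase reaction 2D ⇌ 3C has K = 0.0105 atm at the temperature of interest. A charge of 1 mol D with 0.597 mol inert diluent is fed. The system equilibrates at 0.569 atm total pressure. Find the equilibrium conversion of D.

X = 0.183

Let X = conversion of D (basis 1 mol D); extent of reaction ξ = 0.5X.
At extent ξ: n_D = 1 − X; n_C = 1.5X; n_I = 0.597 (inert).
Summing: n_T = 1.6 + 0.5X.
Mole fractions y_i = n_i/n_T; K = p_C^3 / (p_D^2) with p_i = y_i·P.
This yields a degree-3 equation in X; solving on (0,1), X = 0.183.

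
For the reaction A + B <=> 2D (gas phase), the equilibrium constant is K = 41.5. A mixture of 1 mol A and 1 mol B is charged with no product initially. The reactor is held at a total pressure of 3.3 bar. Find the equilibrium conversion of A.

X = 0.763

Take 1 mol A as basis and let X be its fractional conversion, so ξ = X.
At extent ξ: n_A = 1 − X; n_B = 1 − X; n_D = 2X.
Total moles n_T = 2 (Δν = 0, constant).
y_i = n_i/n_T, p_i = y_i·P. K = p_D^2 / (p_A p_B).
Setting this equal to 41.5 and taking the physical root (0 < X < 1) gives X = 0.763.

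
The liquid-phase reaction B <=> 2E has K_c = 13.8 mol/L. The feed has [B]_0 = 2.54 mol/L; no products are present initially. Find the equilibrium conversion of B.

X = 0.670

Let X = conversion of B; extent ξ = 2.54·X mol/L.
Concentrations: [B] = 2.54 − 2.54X; [E] = 5.08X.
K_c = [E]^2 / ([B]).
This equals 13.8 at X = 0.670 (the root in 0 < X < 1).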